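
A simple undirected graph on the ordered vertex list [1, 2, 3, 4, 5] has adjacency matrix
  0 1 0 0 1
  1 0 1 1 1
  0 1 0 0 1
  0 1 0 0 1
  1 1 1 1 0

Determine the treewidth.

2

A width-2 tree decomposition is:
Bags: B1 = {2, 3, 5}  B2 = {2, 4, 5}  B3 = {1, 2, 5}
Tree: B1–B2, B2–B3
The largest bag has 3 vertices, giving width 2; this decomposition certifies tw(G) ≤ 2. Conversely, {1, 2, 5} is a clique of size 3, and the vertices of any clique must share a bag in every tree decomposition; so some bag has ≥ 3 vertices and tw(G) ≥ 2. The upper and lower bounds meet at 2, so that is the treewidth.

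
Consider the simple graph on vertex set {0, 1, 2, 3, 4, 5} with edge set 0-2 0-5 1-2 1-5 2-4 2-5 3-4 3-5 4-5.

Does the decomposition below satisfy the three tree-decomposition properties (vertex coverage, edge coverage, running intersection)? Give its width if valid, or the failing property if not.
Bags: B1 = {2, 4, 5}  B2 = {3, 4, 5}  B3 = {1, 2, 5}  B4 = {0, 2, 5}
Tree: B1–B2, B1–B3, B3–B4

Yes; width 2.

Every vertex of G appears in some bag (union = {0, 1, 2, 3, 4, 5}); every edge is covered by a bag; and for each vertex v the set of bags containing v is connected in the bag tree. The decomposition is therefore valid. The largest bag has 3 vertices, so the width is 2.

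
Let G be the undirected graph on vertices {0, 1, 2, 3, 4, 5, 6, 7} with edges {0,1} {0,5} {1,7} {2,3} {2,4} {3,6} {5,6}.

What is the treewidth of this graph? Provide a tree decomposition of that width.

The largest bag has 2 vertices, giving width 1; this decomposition certifies tw(G) ≤ 1. Since G has at least one edge (e.g. 7–1), it is not an edgeless graph, so tw(G) ≥ 1. Therefore the treewidth is 1.

Treewidth 1.
One such decomposition:
Bags: B1 = {1, 7}  B2 = {0, 1}  B3 = {0, 5}  B4 = {5, 6}  B5 = {3, 6}  B6 = {2, 3}  B7 = {2, 4}
Tree: B1–B2, B2–B3, B3–B4, B4–B5, B5–B6, B6–B7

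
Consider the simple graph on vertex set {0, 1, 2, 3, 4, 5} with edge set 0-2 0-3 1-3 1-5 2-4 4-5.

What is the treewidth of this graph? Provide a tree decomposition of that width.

Treewidth 2.
One optimal decomposition is:
Bags: B1 = {0, 1, 3}  B2 = {0, 1, 5}  B3 = {0, 4, 5}  B4 = {0, 2, 4}
Tree: B1–B2, B2–B3, B3–B4

Each bag holds 3 vertices, so the decomposition has width 2, which upper-bounds the treewidth. For the lower bound, G contains the cycle 0–3–1–5–4–2–0, so G is not a forest; only forests have treewidth ≤ 1, hence tw(G) ≥ 2. Therefore the treewidth is 2.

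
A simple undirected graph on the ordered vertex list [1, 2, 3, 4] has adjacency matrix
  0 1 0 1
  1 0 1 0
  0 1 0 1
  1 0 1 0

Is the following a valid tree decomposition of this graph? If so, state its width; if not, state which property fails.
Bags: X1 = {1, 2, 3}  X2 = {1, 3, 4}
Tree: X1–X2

Yes; width 2.

Checking the three conditions: (i) the bags cover all of {1, 2, 3, 4}; (ii) for each edge, some bag contains both endpoints; (iii) the bags containing any fixed vertex form a subtree. All hold, so the decomposition is valid with width 3 − 1 = 2.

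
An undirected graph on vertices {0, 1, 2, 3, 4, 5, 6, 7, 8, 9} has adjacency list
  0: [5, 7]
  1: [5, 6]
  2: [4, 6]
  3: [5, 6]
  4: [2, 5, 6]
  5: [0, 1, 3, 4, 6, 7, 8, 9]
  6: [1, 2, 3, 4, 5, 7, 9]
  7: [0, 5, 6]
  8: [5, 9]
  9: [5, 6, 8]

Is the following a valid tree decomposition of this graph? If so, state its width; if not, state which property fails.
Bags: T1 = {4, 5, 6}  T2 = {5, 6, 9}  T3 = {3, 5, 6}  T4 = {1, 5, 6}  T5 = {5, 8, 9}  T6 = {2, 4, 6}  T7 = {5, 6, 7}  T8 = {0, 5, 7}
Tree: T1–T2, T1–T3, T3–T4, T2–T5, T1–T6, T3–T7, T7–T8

Yes; width 2.

Every vertex of G appears in some bag (union = {0, 1, 2, 3, 4, 5, 6, 7, 8, 9}); every edge is covered by a bag; and for each vertex v the set of bags containing v is connected in the bag tree. The decomposition is therefore valid. The largest bag has 3 vertices, so the width is 2.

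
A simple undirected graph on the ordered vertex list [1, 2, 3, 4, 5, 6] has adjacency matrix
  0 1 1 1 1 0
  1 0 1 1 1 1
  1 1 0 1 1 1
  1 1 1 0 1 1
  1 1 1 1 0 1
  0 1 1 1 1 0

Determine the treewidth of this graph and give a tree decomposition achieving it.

Treewidth 4.
One such decomposition:
Bags: B1 = {1, 2, 3, 4, 5}  B2 = {2, 3, 4, 5, 6}
Tree: B1–B2

Each bag holds 5 vertices, so the decomposition has width 4, which upper-bounds the treewidth. For the lower bound, the 5 vertices {1, 2, 3, 4, 5} are pairwise adjacent, and any tree decomposition puts a clique entirely inside one bag — forcing width ≥ 4. Combining the bounds, tw(G) = 4.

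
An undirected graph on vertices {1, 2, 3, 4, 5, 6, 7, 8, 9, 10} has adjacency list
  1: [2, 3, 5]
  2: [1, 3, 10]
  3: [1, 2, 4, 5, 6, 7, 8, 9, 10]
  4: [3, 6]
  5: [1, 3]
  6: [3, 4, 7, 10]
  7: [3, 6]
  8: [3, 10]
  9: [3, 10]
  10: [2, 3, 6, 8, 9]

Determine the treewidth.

2

A width-2 tree decomposition is:
Bags: B1 = {2, 3, 10}  B2 = {3, 6, 10}  B3 = {3, 9, 10}  B4 = {1, 2, 3}  B5 = {3, 8, 10}  B6 = {3, 6, 7}  B7 = {1, 3, 5}  B8 = {3, 4, 6}
Tree: B1–B2, B2–B3, B1–B4, B1–B5, B2–B6, B4–B7, B2–B8
The largest bag has 3 vertices, giving width 2; this decomposition certifies tw(G) ≤ 2. For the lower bound, the 3 vertices {1, 2, 3} are pairwise adjacent, and any tree decomposition puts a clique entirely inside one bag — forcing width ≥ 2. Therefore the treewidth is 2.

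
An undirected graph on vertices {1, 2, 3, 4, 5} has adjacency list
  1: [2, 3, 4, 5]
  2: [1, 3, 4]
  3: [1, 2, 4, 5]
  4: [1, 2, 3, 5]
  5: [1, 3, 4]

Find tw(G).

3

A width-3 tree decomposition is:
Bags: B1 = {1, 2, 3, 4}  B2 = {1, 3, 4, 5}
Tree: B1–B2
Every bag has size at most 4, so the width is 4 − 1 = 3 and tw(G) ≤ 3. On the other hand G contains the 4-clique {1, 2, 3, 4}. A clique must lie in a single bag of any decomposition, so no decomposition can have width below 3. The upper and lower bounds meet at 3, so that is the treewidth.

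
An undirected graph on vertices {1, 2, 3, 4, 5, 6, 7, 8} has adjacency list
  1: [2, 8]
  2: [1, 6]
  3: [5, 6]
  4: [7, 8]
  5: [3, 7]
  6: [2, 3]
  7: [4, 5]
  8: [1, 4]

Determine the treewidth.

2

A width-2 tree decomposition is:
Bags: B1 = {4, 5, 7}  B2 = {4, 5, 8}  B3 = {1, 5, 8}  B4 = {1, 2, 5}  B5 = {2, 5, 6}  B6 = {3, 5, 6}
Tree: B1–B2, B2–B3, B3–B4, B4–B5, B5–B6
Each bag holds 3 vertices, so the decomposition has width 2, which upper-bounds the treewidth. For the lower bound, G contains the cycle 5–7–4–8–1–2–6–3–5, so G is not a forest; only forests have treewidth ≤ 1, hence tw(G) ≥ 2. Hence tw(G) = 2 exactly.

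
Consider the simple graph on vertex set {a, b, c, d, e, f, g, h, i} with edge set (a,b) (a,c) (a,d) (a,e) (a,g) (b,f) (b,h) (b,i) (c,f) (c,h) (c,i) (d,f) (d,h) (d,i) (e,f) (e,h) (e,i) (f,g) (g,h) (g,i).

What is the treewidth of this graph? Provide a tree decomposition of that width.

Treewidth 4.
One optimal decomposition is:
Bags: B1 = {a, e, f, h, i}  B2 = {a, f, g, h, i}  B3 = {a, b, f, h, i}  B4 = {a, d, f, h, i}  B5 = {a, c, f, h, i}
Tree: B1–B2, B2–B3, B3–B4, B4–B5

The largest bag has 5 vertices, giving width 4; this decomposition certifies tw(G) ≤ 4. For the lower bound: the 5 vertex sets {a,e}, {g,h}, {b,i}, {f}, {d} are disjoint, each induces a connected subgraph, and every pair is joined by at least one edge of G. Contracting each set to a single vertex therefore yields K_{5} as a minor, and since treewidth is minor-monotone, tw(G) ≥ tw(K_{5}) = 4. Hence tw(G) = 4 exactly.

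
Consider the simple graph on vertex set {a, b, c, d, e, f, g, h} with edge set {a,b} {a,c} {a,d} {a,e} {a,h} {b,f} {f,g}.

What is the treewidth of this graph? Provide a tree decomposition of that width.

Every bag has size at most 2, so the width is 2 − 1 = 1 and tw(G) ≤ 1. G has an edge, so its treewidth is at least 1. Hence tw(G) = 1 exactly.

Treewidth 1.
Bags: B1 = {a, b}  B2 = {b, f}  B3 = {a, c}  B4 = {a, e}  B5 = {a, d}  B6 = {f, g}  B7 = {a, h}
Tree: B1–B2, B1–B3, B1–B4, B3–B5, B2–B6, B5–B7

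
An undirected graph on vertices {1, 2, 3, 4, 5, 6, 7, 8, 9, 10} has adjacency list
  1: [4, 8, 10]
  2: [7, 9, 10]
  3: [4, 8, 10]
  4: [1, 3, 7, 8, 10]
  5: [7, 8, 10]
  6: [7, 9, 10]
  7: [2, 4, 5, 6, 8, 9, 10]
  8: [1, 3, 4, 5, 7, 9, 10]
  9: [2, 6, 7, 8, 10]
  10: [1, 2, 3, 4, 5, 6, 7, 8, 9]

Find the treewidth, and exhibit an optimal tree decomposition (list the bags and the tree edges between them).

Every bag has size at most 4, so the width is 4 − 1 = 3 and tw(G) ≤ 3. On the other hand G contains the 4-clique {1, 4, 8, 10}. A clique must lie in a single bag of any decomposition, so no decomposition can have width below 3. The upper and lower bounds meet at 3, so that is the treewidth.

Treewidth 3.
One such decomposition:
Bags: B1 = {7, 8, 9, 10}  B2 = {2, 7, 9, 10}  B3 = {4, 7, 8, 10}  B4 = {3, 4, 8, 10}  B5 = {5, 7, 8, 10}  B6 = {1, 4, 8, 10}  B7 = {6, 7, 9, 10}
Tree: B1–B2, B1–B3, B3–B4, B1–B5, B3–B6, B1–B7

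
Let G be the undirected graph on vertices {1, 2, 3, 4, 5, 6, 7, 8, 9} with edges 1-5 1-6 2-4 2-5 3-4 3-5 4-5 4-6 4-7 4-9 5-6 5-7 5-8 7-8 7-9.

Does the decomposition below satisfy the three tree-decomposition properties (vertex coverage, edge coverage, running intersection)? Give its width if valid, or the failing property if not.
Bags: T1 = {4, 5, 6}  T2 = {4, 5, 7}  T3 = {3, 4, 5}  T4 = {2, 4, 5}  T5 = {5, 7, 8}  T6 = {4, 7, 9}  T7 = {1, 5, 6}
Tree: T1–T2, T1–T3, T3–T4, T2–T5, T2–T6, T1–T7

Yes; width 2.

Every vertex of G appears in some bag (union = {1, 2, 3, 4, 5, 6, 7, 8, 9}); every edge is covered by a bag; and for each vertex v the set of bags containing v is connected in the bag tree. The decomposition is therefore valid. The largest bag has 3 vertices, so the width is 2.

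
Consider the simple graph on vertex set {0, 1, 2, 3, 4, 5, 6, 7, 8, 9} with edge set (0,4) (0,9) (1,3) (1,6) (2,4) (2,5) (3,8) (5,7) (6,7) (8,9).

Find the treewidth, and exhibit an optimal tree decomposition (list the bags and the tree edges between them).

Each bag holds 3 vertices, so the decomposition has width 2, which upper-bounds the treewidth. Since 1–6–7–5–2–4–0–9–8–3–1 is a cycle in G, G is not acyclic. Forests are exactly the graphs of treewidth ≤ 1, so tw(G) ≥ 2. Therefore the treewidth is 2.

Treewidth 2.
Bags: B1 = {1, 6, 7}  B2 = {1, 5, 7}  B3 = {1, 2, 5}  B4 = {1, 2, 4}  B5 = {0, 1, 4}  B6 = {0, 1, 9}  B7 = {1, 8, 9}  B8 = {1, 3, 8}
Tree: B1–B2, B2–B3, B3–B4, B4–B5, B5–B6, B6–B7, B7–B8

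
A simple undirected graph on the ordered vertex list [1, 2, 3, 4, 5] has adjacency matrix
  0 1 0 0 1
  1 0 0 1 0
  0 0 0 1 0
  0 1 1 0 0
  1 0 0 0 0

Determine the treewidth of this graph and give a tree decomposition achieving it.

Treewidth 1.
One optimal decomposition is:
Bags: B1 = {1, 2}  B2 = {2, 4}  B3 = {3, 4}  B4 = {1, 5}
Tree: B1–B2, B2–B3, B1–B4

Every bag has size at most 2, so the width is 2 − 1 = 1 and tw(G) ≤ 1. Since G has at least one edge (e.g. 1–2), it is not an edgeless graph, so tw(G) ≥ 1. The upper and lower bounds meet at 1, so that is the treewidth.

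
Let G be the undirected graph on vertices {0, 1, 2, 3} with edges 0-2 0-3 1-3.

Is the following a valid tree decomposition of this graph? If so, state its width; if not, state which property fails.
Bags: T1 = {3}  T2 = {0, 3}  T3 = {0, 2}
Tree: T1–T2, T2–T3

No — vertex 1 appears in no bag.

A tree decomposition must satisfy three properties: every vertex lies in some bag; for every edge, both endpoints lie together in some bag; and for every vertex, the bags containing it form a connected subtree. Here vertex 1 appears in no bag, so the decomposition is invalid.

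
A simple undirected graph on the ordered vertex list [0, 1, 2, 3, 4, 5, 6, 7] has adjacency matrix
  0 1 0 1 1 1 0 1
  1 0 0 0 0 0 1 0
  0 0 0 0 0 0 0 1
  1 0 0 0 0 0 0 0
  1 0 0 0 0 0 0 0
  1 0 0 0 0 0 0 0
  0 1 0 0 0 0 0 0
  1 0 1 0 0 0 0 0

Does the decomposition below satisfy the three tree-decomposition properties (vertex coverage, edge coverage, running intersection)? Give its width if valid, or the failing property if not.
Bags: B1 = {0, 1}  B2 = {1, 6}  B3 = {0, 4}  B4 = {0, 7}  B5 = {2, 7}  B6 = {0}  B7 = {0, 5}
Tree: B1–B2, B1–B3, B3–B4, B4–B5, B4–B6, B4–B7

A tree decomposition must satisfy three properties: every vertex lies in some bag; for every edge, both endpoints lie together in some bag; and for every vertex, the bags containing it form a connected subtree. Here vertex 3 appears in no bag, so the decomposition is invalid.

No — vertex 3 appears in no bag.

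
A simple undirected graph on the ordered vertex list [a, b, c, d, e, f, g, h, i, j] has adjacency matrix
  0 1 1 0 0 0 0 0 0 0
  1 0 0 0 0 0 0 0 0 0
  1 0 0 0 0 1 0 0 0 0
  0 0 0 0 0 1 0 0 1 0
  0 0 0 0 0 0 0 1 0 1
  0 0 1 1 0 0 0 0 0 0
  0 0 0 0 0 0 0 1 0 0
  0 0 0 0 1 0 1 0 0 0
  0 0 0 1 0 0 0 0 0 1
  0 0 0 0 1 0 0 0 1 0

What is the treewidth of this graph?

1

A width-1 tree decomposition is:
Bags: B1 = {g, h}  B2 = {e, h}  B3 = {e, j}  B4 = {i, j}  B5 = {d, i}  B6 = {d, f}  B7 = {c, f}  B8 = {a, c}  B9 = {a, b}
Tree: B1–B2, B2–B3, B3–B4, B4–B5, B5–B6, B6–B7, B7–B8, B8–B9
The largest bag has 2 vertices, giving width 1; this decomposition certifies tw(G) ≤ 1. Since G has at least one edge (e.g. g–h), it is not an edgeless graph, so tw(G) ≥ 1. Hence tw(G) = 1 exactly.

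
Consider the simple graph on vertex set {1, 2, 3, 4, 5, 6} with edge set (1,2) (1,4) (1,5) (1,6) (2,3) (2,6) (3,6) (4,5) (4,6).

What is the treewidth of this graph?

2

A width-2 tree decomposition is:
Bags: B1 = {1, 2, 6}  B2 = {1, 4, 6}  B3 = {1, 4, 5}  B4 = {2, 3, 6}
Tree: B1–B2, B2–B3, B1–B4
Every bag has size at most 3, so the width is 3 − 1 = 2 and tw(G) ≤ 2. On the other hand G contains the 3-clique {1, 2, 6}. A clique must lie in a single bag of any decomposition, so no decomposition can have width below 2. Therefore the treewidth is 2.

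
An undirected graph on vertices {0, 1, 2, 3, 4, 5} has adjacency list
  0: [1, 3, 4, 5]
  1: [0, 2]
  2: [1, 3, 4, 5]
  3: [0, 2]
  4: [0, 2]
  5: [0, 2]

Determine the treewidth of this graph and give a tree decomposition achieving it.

Treewidth 2.
One such decomposition:
Bags: B1 = {0, 2, 5}  B2 = {0, 2, 4}  B3 = {0, 1, 2}  B4 = {0, 2, 3}
Tree: B1–B2, B2–B3, B3–B4

Every bag has size at most 3, so the width is 3 − 1 = 2 and tw(G) ≤ 2. For the lower bound, G contains the cycle 5–2–4–0–5, so G is not a forest; only forests have treewidth ≤ 1, hence tw(G) ≥ 2. Therefore the treewidth is 2.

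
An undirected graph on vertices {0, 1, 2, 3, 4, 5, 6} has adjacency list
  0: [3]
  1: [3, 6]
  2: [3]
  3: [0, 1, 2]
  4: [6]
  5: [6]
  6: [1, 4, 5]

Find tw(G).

A width-1 tree decomposition is:
Bags: B1 = {1, 3}  B2 = {1, 6}  B3 = {4, 6}  B4 = {2, 3}  B5 = {0, 3}  B6 = {5, 6}
Tree: B1–B2, B2–B3, B1–B4, B1–B5, B3–B6
Every bag has size at most 2, so the width is 2 − 1 = 1 and tw(G) ≤ 1. Since G has at least one edge (e.g. 1–3), it is not an edgeless graph, so tw(G) ≥ 1. Combining the bounds, tw(G) = 1.

1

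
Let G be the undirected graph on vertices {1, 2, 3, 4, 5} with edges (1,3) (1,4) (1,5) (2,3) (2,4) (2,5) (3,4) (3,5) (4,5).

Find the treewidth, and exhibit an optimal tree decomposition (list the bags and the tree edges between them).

Treewidth 3.
One optimal decomposition is:
Bags: B1 = {2, 3, 4, 5}  B2 = {1, 3, 4, 5}
Tree: B1–B2

Every bag has size at most 4, so the width is 4 − 1 = 3 and tw(G) ≤ 3. Conversely, {1, 3, 4, 5} is a clique of size 4, and the vertices of any clique must share a bag in every tree decomposition; so some bag has ≥ 4 vertices and tw(G) ≥ 3. Combining the bounds, tw(G) = 3.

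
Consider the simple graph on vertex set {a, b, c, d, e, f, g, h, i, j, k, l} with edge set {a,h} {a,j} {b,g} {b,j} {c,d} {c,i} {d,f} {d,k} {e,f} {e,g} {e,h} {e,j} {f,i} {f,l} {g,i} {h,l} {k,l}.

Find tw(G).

A width-3 tree decomposition is:
Bags: B1 = {c, d, i, k}  B2 = {d, f, i, k}  B3 = {f, i, k, l}  B4 = {f, g, i, l}  B5 = {e, f, g, l}  B6 = {e, g, h, l}  B7 = {b, e, g, h}  B8 = {b, e, h, j}  B9 = {a, b, h, j}
Tree: B1–B2, B2–B3, B3–B4, B4–B5, B5–B6, B6–B7, B7–B8, B8–B9
The largest bag has 4 vertices, giving width 3; this decomposition certifies tw(G) ≤ 3. For the lower bound: the 4 vertex sets {c,d,k}, {i}, {f}, {e,g,h,l} are disjoint, each induces a connected subgraph, and every pair is joined by at least one edge of G. Contracting each set to a single vertex therefore yields K_{4} as a minor, and since treewidth is minor-monotone, tw(G) ≥ tw(K_{4}) = 3. The upper and lower bounds meet at 3, so that is the treewidth.

3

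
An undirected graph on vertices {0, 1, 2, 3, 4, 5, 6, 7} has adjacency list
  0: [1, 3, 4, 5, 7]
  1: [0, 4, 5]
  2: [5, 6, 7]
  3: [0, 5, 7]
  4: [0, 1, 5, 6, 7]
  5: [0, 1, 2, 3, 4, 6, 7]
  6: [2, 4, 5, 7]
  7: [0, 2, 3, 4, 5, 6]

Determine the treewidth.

3

A width-3 tree decomposition is:
Bags: B1 = {0, 3, 5, 7}  B2 = {0, 4, 5, 7}  B3 = {4, 5, 6, 7}  B4 = {2, 5, 6, 7}  B5 = {0, 1, 4, 5}
Tree: B1–B2, B2–B3, B3–B4, B2–B5
Each bag holds 4 vertices, so the decomposition has width 3, which upper-bounds the treewidth. On the other hand G contains the 4-clique {0, 1, 4, 5}. A clique must lie in a single bag of any decomposition, so no decomposition can have width below 3. Therefore the treewidth is 3.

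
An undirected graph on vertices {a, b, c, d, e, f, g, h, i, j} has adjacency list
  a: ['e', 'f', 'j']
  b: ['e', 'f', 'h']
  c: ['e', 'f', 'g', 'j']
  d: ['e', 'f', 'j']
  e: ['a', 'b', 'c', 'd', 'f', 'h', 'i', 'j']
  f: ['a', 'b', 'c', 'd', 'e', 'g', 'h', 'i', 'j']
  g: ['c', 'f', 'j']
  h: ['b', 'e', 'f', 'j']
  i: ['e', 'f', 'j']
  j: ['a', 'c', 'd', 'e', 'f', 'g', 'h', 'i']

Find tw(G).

A width-3 tree decomposition is:
Bags: B1 = {c, e, f, j}  B2 = {c, f, g, j}  B3 = {d, e, f, j}  B4 = {a, e, f, j}  B5 = {e, f, h, j}  B6 = {e, f, i, j}  B7 = {b, e, f, h}
Tree: B1–B2, B1–B3, B3–B4, B1–B5, B4–B6, B5–B7
The largest bag has 4 vertices, giving width 3; this decomposition certifies tw(G) ≤ 3. On the other hand G contains the 4-clique {c, f, g, j}. A clique must lie in a single bag of any decomposition, so no decomposition can have width below 3. Therefore the treewidth is 3.

3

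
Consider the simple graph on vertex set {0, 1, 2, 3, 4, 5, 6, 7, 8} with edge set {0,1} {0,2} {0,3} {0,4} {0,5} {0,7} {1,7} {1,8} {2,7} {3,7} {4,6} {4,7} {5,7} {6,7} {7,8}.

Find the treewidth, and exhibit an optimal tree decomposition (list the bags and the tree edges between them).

Treewidth 2.
One optimal decomposition is:
Bags: B1 = {0, 3, 7}  B2 = {0, 4, 7}  B3 = {0, 5, 7}  B4 = {0, 2, 7}  B5 = {0, 1, 7}  B6 = {4, 6, 7}  B7 = {1, 7, 8}
Tree: B1–B2, B1–B3, B1–B4, B2–B5, B2–B6, B5–B7

Each bag holds 3 vertices, so the decomposition has width 2, which upper-bounds the treewidth. Conversely, {0, 1, 7} is a clique of size 3, and the vertices of any clique must share a bag in every tree decomposition; so some bag has ≥ 3 vertices and tw(G) ≥ 2. Combining the bounds, tw(G) = 2.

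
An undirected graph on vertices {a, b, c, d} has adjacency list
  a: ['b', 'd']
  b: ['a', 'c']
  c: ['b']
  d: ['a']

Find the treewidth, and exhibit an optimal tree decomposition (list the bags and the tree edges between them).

Treewidth 1.
One such decomposition:
Bags: B1 = {a, d}  B2 = {a, b}  B3 = {b, c}
Tree: B1–B2, B2–B3

Each bag holds 2 vertices, so the decomposition has width 1, which upper-bounds the treewidth. G has an edge, so its treewidth is at least 1. Hence tw(G) = 1 exactly.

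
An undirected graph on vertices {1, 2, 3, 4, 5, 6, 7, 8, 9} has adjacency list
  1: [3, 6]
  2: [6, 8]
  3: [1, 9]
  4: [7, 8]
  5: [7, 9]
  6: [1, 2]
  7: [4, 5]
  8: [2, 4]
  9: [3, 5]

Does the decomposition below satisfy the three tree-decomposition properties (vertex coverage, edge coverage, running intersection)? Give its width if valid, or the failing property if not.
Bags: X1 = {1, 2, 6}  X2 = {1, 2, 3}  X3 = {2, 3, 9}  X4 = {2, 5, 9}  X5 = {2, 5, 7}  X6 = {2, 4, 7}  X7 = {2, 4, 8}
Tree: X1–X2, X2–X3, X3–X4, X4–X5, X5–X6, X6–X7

Yes; width 2.

Vertex coverage: the bags together contain {1, 2, 3, 4, 5, 6, 7, 8, 9}, the full vertex set. Edge coverage: each edge of G has both endpoints in at least one bag. Running intersection: for every vertex, the bags containing it form a connected subtree. All three properties hold, so this is a valid tree decomposition of width max|bag| − 1 = 2, and hence tw(G) ≤ 2.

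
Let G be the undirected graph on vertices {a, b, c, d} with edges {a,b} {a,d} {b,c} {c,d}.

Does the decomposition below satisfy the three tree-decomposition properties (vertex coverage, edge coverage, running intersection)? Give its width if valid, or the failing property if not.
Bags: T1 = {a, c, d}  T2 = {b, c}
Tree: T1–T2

A tree decomposition must satisfy three properties: every vertex lies in some bag; for every edge, both endpoints lie together in some bag; and for every vertex, the bags containing it form a connected subtree. Here edge (a,b) lies in no bag, so the decomposition is invalid.

No — edge (a,b) lies in no bag.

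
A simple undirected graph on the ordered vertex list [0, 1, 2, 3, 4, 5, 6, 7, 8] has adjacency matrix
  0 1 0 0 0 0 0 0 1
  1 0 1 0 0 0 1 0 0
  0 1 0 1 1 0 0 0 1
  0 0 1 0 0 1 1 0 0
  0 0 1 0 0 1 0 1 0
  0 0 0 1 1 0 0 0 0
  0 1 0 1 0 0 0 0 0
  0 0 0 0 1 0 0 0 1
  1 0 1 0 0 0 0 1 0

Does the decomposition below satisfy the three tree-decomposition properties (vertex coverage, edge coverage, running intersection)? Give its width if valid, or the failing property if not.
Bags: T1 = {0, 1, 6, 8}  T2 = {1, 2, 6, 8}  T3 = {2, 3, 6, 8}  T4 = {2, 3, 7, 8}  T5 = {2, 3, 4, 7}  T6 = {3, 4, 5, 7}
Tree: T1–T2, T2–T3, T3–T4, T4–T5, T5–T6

Vertex coverage: the bags together contain {0, 1, 2, 3, 4, 5, 6, 7, 8}, the full vertex set. Edge coverage: each edge of G has both endpoints in at least one bag. Running intersection: for every vertex, the bags containing it form a connected subtree. All three properties hold, so this is a valid tree decomposition of width max|bag| − 1 = 3, and hence tw(G) ≤ 3.

Yes; width 3.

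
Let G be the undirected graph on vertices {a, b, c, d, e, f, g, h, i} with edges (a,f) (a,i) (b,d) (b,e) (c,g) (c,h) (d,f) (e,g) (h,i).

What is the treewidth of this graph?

2

A width-2 tree decomposition is:
Bags: B1 = {c, g, h}  B2 = {e, g, h}  B3 = {b, e, h}  B4 = {b, d, h}  B5 = {d, f, h}  B6 = {a, f, h}  B7 = {a, h, i}
Tree: B1–B2, B2–B3, B3–B4, B4–B5, B5–B6, B6–B7
The largest bag has 3 vertices, giving width 2; this decomposition certifies tw(G) ≤ 2. For the lower bound, G contains the cycle h–c–g–e–b–d–f–a–i–h, so G is not a forest; only forests have treewidth ≤ 1, hence tw(G) ≥ 2. Hence tw(G) = 2 exactly.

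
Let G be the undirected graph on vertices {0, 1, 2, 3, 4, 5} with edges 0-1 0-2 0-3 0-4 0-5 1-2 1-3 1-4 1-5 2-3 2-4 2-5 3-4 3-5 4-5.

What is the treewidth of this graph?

5

A width-5 tree decomposition is:
Bags: B1 = {0, 1, 2, 3, 4, 5}
Tree: (single bag)
A single bag containing all 6 vertices is trivially a valid decomposition of width 5. On the other hand G contains the 6-clique {0, 1, 2, 3, 4, 5}. A clique must lie in a single bag of any decomposition, so no decomposition can have width below 5. The upper and lower bounds meet at 5, so that is the treewidth.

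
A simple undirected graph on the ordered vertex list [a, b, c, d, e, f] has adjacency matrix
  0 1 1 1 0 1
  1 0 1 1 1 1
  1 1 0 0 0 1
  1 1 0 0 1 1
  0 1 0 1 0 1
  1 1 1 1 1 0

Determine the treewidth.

A width-3 tree decomposition is:
Bags: B1 = {a, b, d, f}  B2 = {b, d, e, f}  B3 = {a, b, c, f}
Tree: B1–B2, B1–B3
Every bag has size at most 4, so the width is 4 − 1 = 3 and tw(G) ≤ 3. Conversely, {b, d, e, f} is a clique of size 4, and the vertices of any clique must share a bag in every tree decomposition; so some bag has ≥ 4 vertices and tw(G) ≥ 3. Hence tw(G) = 3 exactly.

3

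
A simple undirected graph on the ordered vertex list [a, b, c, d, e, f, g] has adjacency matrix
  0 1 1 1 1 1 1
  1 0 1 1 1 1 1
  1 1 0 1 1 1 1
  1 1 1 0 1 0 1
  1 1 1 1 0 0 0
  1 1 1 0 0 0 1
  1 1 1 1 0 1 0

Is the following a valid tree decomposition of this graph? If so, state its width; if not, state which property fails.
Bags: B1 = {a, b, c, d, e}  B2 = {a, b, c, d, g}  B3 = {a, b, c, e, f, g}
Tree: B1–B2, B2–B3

No — bags containing vertex e are not connected in the tree.

A tree decomposition must satisfy three properties: every vertex lies in some bag; for every edge, both endpoints lie together in some bag; and for every vertex, the bags containing it form a connected subtree. Here bags containing vertex e are not connected in the tree, so the decomposition is invalid.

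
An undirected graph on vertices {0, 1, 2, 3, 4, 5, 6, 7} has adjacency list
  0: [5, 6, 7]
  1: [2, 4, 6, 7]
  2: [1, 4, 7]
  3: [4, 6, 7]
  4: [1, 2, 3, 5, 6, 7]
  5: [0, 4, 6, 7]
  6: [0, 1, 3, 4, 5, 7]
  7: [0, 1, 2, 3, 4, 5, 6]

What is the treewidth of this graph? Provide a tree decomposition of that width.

Treewidth 3.
Bags: B1 = {3, 4, 6, 7}  B2 = {1, 4, 6, 7}  B3 = {4, 5, 6, 7}  B4 = {0, 5, 6, 7}  B5 = {1, 2, 4, 7}
Tree: B1–B2, B2–B3, B3–B4, B2–B5

The largest bag has 4 vertices, giving width 3; this decomposition certifies tw(G) ≤ 3. On the other hand G contains the 4-clique {0, 5, 6, 7}. A clique must lie in a single bag of any decomposition, so no decomposition can have width below 3. Therefore the treewidth is 3.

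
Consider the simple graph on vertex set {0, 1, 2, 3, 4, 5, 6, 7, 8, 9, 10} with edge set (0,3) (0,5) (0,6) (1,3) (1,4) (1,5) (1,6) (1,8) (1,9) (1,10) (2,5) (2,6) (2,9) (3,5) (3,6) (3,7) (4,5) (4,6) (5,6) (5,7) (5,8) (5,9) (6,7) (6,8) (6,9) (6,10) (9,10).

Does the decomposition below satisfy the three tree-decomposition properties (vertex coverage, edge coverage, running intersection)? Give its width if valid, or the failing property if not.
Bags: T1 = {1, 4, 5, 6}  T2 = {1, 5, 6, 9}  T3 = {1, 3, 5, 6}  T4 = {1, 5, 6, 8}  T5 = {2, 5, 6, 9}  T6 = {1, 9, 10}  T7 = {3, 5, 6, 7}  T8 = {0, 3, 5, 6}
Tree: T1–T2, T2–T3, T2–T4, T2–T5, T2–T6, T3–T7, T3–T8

A tree decomposition must satisfy three properties: every vertex lies in some bag; for every edge, both endpoints lie together in some bag; and for every vertex, the bags containing it form a connected subtree. Here edge (6,10) lies in no bag, so the decomposition is invalid.

No — edge (6,10) lies in no bag.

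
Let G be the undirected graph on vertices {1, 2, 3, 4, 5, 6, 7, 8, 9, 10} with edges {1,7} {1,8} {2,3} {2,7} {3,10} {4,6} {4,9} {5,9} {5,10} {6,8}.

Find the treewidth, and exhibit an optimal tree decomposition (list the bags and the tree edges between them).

The largest bag has 3 vertices, giving width 2; this decomposition certifies tw(G) ≤ 2. For the lower bound, G contains the cycle 2–3–10–5–9–4–6–8–1–7–2, so G is not a forest; only forests have treewidth ≤ 1, hence tw(G) ≥ 2. The upper and lower bounds meet at 2, so that is the treewidth.

Treewidth 2.
Bags: B1 = {2, 3, 10}  B2 = {2, 5, 10}  B3 = {2, 5, 9}  B4 = {2, 4, 9}  B5 = {2, 4, 6}  B6 = {2, 6, 8}  B7 = {1, 2, 8}  B8 = {1, 2, 7}
Tree: B1–B2, B2–B3, B3–B4, B4–B5, B5–B6, B6–B7, B7–B8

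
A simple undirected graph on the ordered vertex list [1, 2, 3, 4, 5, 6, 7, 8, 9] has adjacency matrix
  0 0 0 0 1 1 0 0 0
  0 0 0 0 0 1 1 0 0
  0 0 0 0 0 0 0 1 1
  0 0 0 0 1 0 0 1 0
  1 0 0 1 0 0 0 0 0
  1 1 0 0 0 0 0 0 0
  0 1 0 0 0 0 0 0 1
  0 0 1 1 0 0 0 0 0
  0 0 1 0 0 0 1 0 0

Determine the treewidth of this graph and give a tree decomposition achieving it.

Treewidth 2.
One optimal decomposition is:
Bags: B1 = {3, 7, 9}  B2 = {2, 3, 7}  B3 = {2, 3, 6}  B4 = {1, 3, 6}  B5 = {1, 3, 5}  B6 = {3, 4, 5}  B7 = {3, 4, 8}
Tree: B1–B2, B2–B3, B3–B4, B4–B5, B5–B6, B6–B7

The largest bag has 3 vertices, giving width 2; this decomposition certifies tw(G) ≤ 2. The edges 3–9–7–2–6–1–5–4–8–3 form a cycle, so G is not a tree and its treewidth is at least 2. Combining the bounds, tw(G) = 2.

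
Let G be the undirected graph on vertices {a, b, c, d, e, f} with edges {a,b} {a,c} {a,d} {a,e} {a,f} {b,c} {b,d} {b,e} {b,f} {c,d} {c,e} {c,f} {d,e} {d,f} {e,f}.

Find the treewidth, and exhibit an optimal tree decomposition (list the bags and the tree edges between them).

Treewidth 5.
One such decomposition:
Bags: B1 = {a, b, c, d, e, f}
Tree: (single bag)

With just one bag of size 6, the width is 6 − 1 = 5, so tw(G) ≤ 5. On the other hand G contains the 6-clique {a, b, c, d, e, f}. A clique must lie in a single bag of any decomposition, so no decomposition can have width below 5. Combining the bounds, tw(G) = 5.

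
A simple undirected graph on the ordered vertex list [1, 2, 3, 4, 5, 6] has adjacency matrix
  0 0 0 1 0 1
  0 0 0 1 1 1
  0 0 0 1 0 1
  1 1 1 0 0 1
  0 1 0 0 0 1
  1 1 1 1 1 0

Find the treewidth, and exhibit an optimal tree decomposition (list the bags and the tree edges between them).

Each bag holds 3 vertices, so the decomposition has width 2, which upper-bounds the treewidth. For the lower bound, the 3 vertices {1, 4, 6} are pairwise adjacent, and any tree decomposition puts a clique entirely inside one bag — forcing width ≥ 2. Combining the bounds, tw(G) = 2.

Treewidth 2.
One such decomposition:
Bags: B1 = {1, 4, 6}  B2 = {2, 4, 6}  B3 = {3, 4, 6}  B4 = {2, 5, 6}
Tree: B1–B2, B2–B3, B2–B4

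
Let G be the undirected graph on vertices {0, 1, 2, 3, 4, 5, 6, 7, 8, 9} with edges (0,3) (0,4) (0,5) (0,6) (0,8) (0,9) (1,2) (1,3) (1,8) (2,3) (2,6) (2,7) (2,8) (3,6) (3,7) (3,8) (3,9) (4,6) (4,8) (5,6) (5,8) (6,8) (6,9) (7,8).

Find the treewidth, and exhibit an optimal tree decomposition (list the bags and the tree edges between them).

The largest bag has 4 vertices, giving width 3; this decomposition certifies tw(G) ≤ 3. For the lower bound, the 4 vertices {0, 3, 6, 8} are pairwise adjacent, and any tree decomposition puts a clique entirely inside one bag — forcing width ≥ 3. The upper and lower bounds meet at 3, so that is the treewidth.

Treewidth 3.
One optimal decomposition is:
Bags: B1 = {0, 4, 6, 8}  B2 = {0, 3, 6, 8}  B3 = {2, 3, 6, 8}  B4 = {1, 2, 3, 8}  B5 = {2, 3, 7, 8}  B6 = {0, 5, 6, 8}  B7 = {0, 3, 6, 9}
Tree: B1–B2, B2–B3, B3–B4, B4–B5, B1–B6, B2–B7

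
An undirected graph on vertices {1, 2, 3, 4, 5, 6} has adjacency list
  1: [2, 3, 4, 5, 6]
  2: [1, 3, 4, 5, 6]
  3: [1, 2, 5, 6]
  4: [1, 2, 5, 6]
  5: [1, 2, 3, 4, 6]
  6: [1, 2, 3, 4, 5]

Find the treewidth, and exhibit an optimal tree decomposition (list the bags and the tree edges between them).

Treewidth 4.
One such decomposition:
Bags: B1 = {1, 2, 4, 5, 6}  B2 = {1, 2, 3, 5, 6}
Tree: B1–B2

Every bag has size at most 5, so the width is 5 − 1 = 4 and tw(G) ≤ 4. For the lower bound, the 5 vertices {1, 2, 3, 5, 6} are pairwise adjacent, and any tree decomposition puts a clique entirely inside one bag — forcing width ≥ 4. Combining the bounds, tw(G) = 4.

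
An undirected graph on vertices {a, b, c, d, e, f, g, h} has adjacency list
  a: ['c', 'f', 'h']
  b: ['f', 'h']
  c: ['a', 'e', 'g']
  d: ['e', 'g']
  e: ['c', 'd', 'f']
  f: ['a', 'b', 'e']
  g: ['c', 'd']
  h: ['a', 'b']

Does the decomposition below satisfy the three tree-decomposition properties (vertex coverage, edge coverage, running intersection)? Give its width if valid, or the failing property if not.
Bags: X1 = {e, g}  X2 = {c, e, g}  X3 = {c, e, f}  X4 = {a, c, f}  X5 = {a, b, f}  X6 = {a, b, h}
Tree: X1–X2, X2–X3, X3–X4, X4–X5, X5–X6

No — vertex d appears in no bag.

A tree decomposition must satisfy three properties: every vertex lies in some bag; for every edge, both endpoints lie together in some bag; and for every vertex, the bags containing it form a connected subtree. Here vertex d appears in no bag, so the decomposition is invalid.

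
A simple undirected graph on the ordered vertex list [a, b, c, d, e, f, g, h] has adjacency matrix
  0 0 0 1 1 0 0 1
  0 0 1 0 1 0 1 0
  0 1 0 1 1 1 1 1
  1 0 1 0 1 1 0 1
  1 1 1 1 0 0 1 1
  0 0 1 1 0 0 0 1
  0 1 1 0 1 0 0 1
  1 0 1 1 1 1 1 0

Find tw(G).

A width-3 tree decomposition is:
Bags: B1 = {c, e, g, h}  B2 = {b, c, e, g}  B3 = {c, d, e, h}  B4 = {c, d, f, h}  B5 = {a, d, e, h}
Tree: B1–B2, B1–B3, B3–B4, B3–B5
The largest bag has 4 vertices, giving width 3; this decomposition certifies tw(G) ≤ 3. On the other hand G contains the 4-clique {c, d, e, h}. A clique must lie in a single bag of any decomposition, so no decomposition can have width below 3. Hence tw(G) = 3 exactly.

3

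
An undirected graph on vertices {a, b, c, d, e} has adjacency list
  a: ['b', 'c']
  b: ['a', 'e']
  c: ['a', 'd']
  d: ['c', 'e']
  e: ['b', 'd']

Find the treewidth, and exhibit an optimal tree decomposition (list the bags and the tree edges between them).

Every bag has size at most 3, so the width is 3 − 1 = 2 and tw(G) ≤ 2. For the lower bound, G contains the cycle b–e–d–c–a–b, so G is not a forest; only forests have treewidth ≤ 1, hence tw(G) ≥ 2. The upper and lower bounds meet at 2, so that is the treewidth.

Treewidth 2.
One such decomposition:
Bags: B1 = {b, d, e}  B2 = {b, c, d}  B3 = {a, b, c}
Tree: B1–B2, B2–B3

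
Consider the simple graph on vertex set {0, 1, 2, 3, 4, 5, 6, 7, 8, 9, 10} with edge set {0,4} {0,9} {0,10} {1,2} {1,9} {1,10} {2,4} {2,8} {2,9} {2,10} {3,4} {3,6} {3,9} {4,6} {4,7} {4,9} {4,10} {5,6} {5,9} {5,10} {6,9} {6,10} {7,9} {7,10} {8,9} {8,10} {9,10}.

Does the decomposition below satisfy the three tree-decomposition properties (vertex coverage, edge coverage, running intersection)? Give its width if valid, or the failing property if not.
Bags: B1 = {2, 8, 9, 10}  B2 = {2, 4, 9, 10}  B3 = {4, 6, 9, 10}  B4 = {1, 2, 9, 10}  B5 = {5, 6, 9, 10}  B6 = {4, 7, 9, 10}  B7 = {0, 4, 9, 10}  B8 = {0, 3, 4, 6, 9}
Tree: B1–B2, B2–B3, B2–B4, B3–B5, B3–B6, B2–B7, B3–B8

No — bags containing vertex 0 are not connected in the tree.

A tree decomposition must satisfy three properties: every vertex lies in some bag; for every edge, both endpoints lie together in some bag; and for every vertex, the bags containing it form a connected subtree. Here bags containing vertex 0 are not connected in the tree, so the decomposition is invalid.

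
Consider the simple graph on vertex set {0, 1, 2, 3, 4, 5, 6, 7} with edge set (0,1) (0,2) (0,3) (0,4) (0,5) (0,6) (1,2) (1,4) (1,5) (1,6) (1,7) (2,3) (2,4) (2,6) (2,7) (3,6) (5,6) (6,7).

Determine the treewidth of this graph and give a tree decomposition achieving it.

Treewidth 3.
One optimal decomposition is:
Bags: B1 = {0, 1, 2, 6}  B2 = {1, 2, 6, 7}  B3 = {0, 2, 3, 6}  B4 = {0, 1, 2, 4}  B5 = {0, 1, 5, 6}
Tree: B1–B2, B1–B3, B1–B4, B1–B5

Each bag holds 4 vertices, so the decomposition has width 3, which upper-bounds the treewidth. On the other hand G contains the 4-clique {0, 1, 2, 4}. A clique must lie in a single bag of any decomposition, so no decomposition can have width below 3. Therefore the treewidth is 3.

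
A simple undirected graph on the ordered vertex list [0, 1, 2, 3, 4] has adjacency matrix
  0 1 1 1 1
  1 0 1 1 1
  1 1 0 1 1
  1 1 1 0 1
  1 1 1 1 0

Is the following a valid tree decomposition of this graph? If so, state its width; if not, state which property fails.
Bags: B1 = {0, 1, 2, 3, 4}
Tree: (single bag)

Every vertex of G appears in some bag (union = {0, 1, 2, 3, 4}); every edge is covered by a bag; and for each vertex v the set of bags containing v is connected in the bag tree. The decomposition is therefore valid. The largest bag has 5 vertices, so the width is 4.

Yes; width 4.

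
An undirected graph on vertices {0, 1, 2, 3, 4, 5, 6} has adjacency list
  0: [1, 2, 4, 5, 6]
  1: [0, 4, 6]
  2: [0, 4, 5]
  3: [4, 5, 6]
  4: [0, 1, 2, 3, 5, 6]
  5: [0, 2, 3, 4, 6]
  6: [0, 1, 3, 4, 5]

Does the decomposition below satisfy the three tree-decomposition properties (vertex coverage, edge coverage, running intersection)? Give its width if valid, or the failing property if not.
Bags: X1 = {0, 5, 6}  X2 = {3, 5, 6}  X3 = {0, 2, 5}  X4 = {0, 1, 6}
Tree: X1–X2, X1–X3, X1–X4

No — vertex 4 appears in no bag.

A tree decomposition must satisfy three properties: every vertex lies in some bag; for every edge, both endpoints lie together in some bag; and for every vertex, the bags containing it form a connected subtree. Here vertex 4 appears in no bag, so the decomposition is invalid.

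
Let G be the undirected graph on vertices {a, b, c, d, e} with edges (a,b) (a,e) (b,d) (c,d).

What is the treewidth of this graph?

A width-1 tree decomposition is:
Bags: B1 = {a, e}  B2 = {a, b}  B3 = {b, d}  B4 = {c, d}
Tree: B1–B2, B2–B3, B3–B4
Every bag has size at most 2, so the width is 2 − 1 = 1 and tw(G) ≤ 1. G has an edge, so its treewidth is at least 1. Hence tw(G) = 1 exactly.

1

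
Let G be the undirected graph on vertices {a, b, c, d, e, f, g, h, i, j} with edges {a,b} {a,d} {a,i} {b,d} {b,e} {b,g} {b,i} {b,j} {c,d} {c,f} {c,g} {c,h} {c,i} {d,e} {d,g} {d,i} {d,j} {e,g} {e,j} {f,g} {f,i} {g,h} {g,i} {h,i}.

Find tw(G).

A width-3 tree decomposition is:
Bags: B1 = {c, f, g, i}  B2 = {c, g, h, i}  B3 = {c, d, g, i}  B4 = {b, d, g, i}  B5 = {b, d, e, g}  B6 = {b, d, e, j}  B7 = {a, b, d, i}
Tree: B1–B2, B1–B3, B3–B4, B4–B5, B5–B6, B4–B7
Each bag holds 4 vertices, so the decomposition has width 3, which upper-bounds the treewidth. Conversely, {c, d, g, i} is a clique of size 4, and the vertices of any clique must share a bag in every tree decomposition; so some bag has ≥ 4 vertices and tw(G) ≥ 3. The upper and lower bounds meet at 3, so that is the treewidth.

3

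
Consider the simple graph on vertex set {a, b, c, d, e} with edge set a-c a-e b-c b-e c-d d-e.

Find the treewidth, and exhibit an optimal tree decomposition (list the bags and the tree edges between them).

Treewidth 2.
Bags: B1 = {b, c, e}  B2 = {c, d, e}  B3 = {a, c, e}
Tree: B1–B2, B2–B3

Each bag holds 3 vertices, so the decomposition has width 2, which upper-bounds the treewidth. For the lower bound, G contains the cycle b–c–d–e–b, so G is not a forest; only forests have treewidth ≤ 1, hence tw(G) ≥ 2. Therefore the treewidth is 2.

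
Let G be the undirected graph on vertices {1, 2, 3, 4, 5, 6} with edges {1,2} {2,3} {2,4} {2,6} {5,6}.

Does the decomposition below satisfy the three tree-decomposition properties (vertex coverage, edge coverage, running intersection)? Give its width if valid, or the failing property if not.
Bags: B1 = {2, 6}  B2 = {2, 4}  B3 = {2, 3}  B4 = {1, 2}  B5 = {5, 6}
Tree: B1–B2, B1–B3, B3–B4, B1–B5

Every vertex of G appears in some bag (union = {1, 2, 3, 4, 5, 6}); every edge is covered by a bag; and for each vertex v the set of bags containing v is connected in the bag tree. The decomposition is therefore valid. The largest bag has 2 vertices, so the width is 1.

Yes; width 1.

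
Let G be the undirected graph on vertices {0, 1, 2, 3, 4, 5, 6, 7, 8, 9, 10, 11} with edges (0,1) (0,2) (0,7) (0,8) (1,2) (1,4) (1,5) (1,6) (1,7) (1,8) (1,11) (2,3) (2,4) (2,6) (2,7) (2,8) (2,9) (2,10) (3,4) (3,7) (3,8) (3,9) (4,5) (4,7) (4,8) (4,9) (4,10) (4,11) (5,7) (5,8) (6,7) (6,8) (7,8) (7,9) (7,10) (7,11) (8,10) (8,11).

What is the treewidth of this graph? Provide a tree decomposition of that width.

Every bag has size at most 5, so the width is 5 − 1 = 4 and tw(G) ≤ 4. For the lower bound, the 5 vertices {0, 1, 2, 7, 8} are pairwise adjacent, and any tree decomposition puts a clique entirely inside one bag — forcing width ≥ 4. Hence tw(G) = 4 exactly.

Treewidth 4.
One optimal decomposition is:
Bags: B1 = {1, 2, 4, 7, 8}  B2 = {1, 2, 6, 7, 8}  B3 = {1, 4, 7, 8, 11}  B4 = {1, 4, 5, 7, 8}  B5 = {2, 4, 7, 8, 10}  B6 = {2, 3, 4, 7, 8}  B7 = {2, 3, 4, 7, 9}  B8 = {0, 1, 2, 7, 8}
Tree: B1–B2, B1–B3, B3–B4, B1–B5, B5–B6, B6–B7, B1–B8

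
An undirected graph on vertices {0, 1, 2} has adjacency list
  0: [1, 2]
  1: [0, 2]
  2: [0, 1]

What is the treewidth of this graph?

2

A width-2 tree decomposition is:
Bags: B1 = {0, 1, 2}
Tree: (single bag)
With just one bag of size 3, the width is 3 − 1 = 2, so tw(G) ≤ 2. Conversely, {0, 1, 2} is a clique of size 3, and the vertices of any clique must share a bag in every tree decomposition; so some bag has ≥ 3 vertices and tw(G) ≥ 2. The upper and lower bounds meet at 2, so that is the treewidth.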